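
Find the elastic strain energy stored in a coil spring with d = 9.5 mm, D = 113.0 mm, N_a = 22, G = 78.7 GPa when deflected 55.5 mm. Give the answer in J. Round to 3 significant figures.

k = Gd⁴/(8D³N_a) = (78.7×10³)(9.5⁴)/(8·113.0³·22) = 2.5242 N/mm
U = ½kδ² = 0.5 × 2.5242 × 55.5² = 3887.6 N·mm = 3.8876 J

3.89 J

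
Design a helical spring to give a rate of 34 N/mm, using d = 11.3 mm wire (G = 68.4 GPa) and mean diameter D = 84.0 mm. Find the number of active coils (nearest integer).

7

N_a = Gd⁴/(8D³k) = (68.4×10³ × 11.3⁴)/(8 × 84.0³ × 34)
    = 1.11524e+09 / 1.61215e+08 = 6.918 → 7 coils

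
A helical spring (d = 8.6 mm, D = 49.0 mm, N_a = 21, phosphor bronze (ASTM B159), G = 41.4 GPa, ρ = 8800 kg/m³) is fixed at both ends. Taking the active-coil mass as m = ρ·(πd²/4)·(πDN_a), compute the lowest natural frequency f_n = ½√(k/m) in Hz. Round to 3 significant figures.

41.6 Hz

k = Gd⁴/(8D³N_a) = (41.4×10³)(8.6⁴)/(8·49.0³·21) = 11.458 N/mm = 11458 N/m
Wire length L = πDN_a = π·49.0·21 = 3232.7 mm
m = ρ·(πd²/4)·L = 8800 × 58.088×10⁻⁶ m² × 3.2327 m = 1.6525 kg
f_n = ½√(k/m) = 0.5·√(11458/1.6525) = 0.5·√(6933.7) = 41.634 Hz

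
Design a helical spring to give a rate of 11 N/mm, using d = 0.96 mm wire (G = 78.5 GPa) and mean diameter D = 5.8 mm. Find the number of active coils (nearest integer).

N_a = Gd⁴/(8D³k) = (78.5×10³ × 0.96⁴)/(8 × 5.8³ × 11)
    = 66673.7 / 17169.9 = 3.883 → 4 coils

4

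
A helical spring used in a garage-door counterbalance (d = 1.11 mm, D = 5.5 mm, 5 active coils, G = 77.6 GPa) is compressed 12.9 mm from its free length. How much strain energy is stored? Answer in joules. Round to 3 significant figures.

k = Gd⁴/(8D³N_a) = (77.6×10³)(1.11⁴)/(8·5.5³·5) = 17.701 N/mm
U = ½kδ² = 0.5 × 17.701 × 12.9² = 1472.8 N·mm = 1.4728 J

1.47 J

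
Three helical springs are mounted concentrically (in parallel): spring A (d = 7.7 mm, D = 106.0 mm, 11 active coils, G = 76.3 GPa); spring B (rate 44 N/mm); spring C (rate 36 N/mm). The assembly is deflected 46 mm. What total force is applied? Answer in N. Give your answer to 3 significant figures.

3800 N

k_A = Gd⁴/(8D³N_a) = (76.3×10³)(7.7⁴)/(8·106.0³·11) = 2.5591 N/mm
Parallel: k_eq = 2.5591 + 44 + 36 = 82.559 N/mm
F = k_eq·δ = 82.559·46 = 3797.7 N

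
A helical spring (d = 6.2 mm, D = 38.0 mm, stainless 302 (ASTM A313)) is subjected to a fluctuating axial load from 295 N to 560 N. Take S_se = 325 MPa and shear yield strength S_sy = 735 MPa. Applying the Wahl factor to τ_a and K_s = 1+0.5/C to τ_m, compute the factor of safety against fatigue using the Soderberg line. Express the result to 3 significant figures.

C = D/d = 38.0/6.2 = 6.1290; K_W = (4C−1)/(4C−4)+0.615/C = 1.2466; K_s = 1+0.5/C = 1.0816
F_a = (F_max−F_min)/2 = 132.5 N; F_m = (F_max+F_min)/2 = 427.5 N
τ_a = K_W·8F_aD/(πd³) = 1.2466 × 53.798 = 67.063 MPa
τ_m = K_s·8F_mD/(πd³) = 1.0816 × 173.57 = 187.73 MPa
Soderberg: 1/n_f = τ_a/S_se + τ_m/S_sy = 67.063/325 + 187.73/735 = 0.20635 + 0.25542 = 0.46177
n_f = 1/0.46177 = 2.166

2.17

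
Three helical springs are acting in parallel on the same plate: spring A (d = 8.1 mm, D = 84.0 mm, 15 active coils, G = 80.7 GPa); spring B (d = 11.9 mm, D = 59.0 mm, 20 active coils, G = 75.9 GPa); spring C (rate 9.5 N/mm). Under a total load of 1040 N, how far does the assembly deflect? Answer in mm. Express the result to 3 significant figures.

17.1 mm

k_A = Gd⁴/(8D³N_a) = (80.7×10³)(8.1⁴)/(8·84.0³·15) = 4.8842 N/mm
k_B = Gd⁴/(8D³N_a) = (75.9×10³)(11.9⁴)/(8·59.0³·20) = 46.318 N/mm
Parallel: k_eq = 4.8842 + 46.318 + 9.5 = 60.703 N/mm
δ = F/k_eq = 1040/60.703 = 17.133 mm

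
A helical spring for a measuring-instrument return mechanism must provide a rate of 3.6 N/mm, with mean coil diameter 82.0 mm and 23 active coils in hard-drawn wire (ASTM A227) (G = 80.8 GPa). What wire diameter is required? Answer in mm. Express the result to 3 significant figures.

d = (8D³N_a·k / G)^(1/4) = (8·82.0³·23·3.6 / (80.8×10³))^0.25
  = (4520.1)^0.25 = 8.1995 mm

8.20 mm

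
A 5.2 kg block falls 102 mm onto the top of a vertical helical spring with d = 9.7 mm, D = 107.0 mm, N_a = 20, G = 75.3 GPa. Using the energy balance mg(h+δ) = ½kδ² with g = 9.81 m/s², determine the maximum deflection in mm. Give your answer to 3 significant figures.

72.3 mm

k = Gd⁴/(8D³N_a) = (75.3×10³)(9.7⁴)/(8·107.0³·20) = 3.401 N/mm
W = mg = 5.2 × 9.81 = 51.012 N
½kδ² − Wδ − Wh = 0 → δ = (W + √(W² + 2kWh))/k
δ = (51.012 + √(2602.2 + 35392.7))/3.401 = (51.012 + 194.92)/3.401 = 72.312 mm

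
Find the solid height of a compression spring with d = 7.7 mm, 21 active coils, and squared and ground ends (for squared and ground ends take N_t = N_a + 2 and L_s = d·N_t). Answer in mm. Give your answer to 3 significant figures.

squared and ground ends: N_t = N_a + 2 = 21 + 2 = 23
L_s = d·N_t = 7.7 × 23 = 177.1 mm

177 mm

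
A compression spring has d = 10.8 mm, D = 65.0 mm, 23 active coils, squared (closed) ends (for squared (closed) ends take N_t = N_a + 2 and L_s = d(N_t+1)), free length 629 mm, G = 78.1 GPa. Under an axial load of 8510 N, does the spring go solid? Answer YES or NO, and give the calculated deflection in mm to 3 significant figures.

k = Gd⁴/(8D³N_a) = (78.1×10³)(10.8⁴)/(8·65.0³·23) = 21.028 N/mm
N_t = 25; L_s = 10.8·26 = 280.8 mm; δ_solid = L₀ − L_s = 629 − 280.8 = 348.2 mm
δ = F/k = 8510/21.028 = 404.71 mm
δ ≥ δ_solid → spring goes solid

YES, δ = 405 mm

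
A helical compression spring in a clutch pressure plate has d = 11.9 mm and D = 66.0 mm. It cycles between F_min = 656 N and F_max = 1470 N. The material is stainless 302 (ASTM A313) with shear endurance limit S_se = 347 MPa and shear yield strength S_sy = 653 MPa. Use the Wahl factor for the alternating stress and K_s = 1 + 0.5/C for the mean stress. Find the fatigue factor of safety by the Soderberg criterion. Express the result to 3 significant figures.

C = D/d = 66.0/11.9 = 5.5462; K_W = (4C−1)/(4C−4)+0.615/C = 1.2759; K_s = 1+0.5/C = 1.0902
F_a = (F_max−F_min)/2 = 407 N; F_m = (F_max+F_min)/2 = 1063 N
τ_a = K_W·8F_aD/(πd³) = 1.2759 × 40.592 = 51.789 MPa
τ_m = K_s·8F_mD/(πd³) = 1.0902 × 106.02 = 115.57 MPa
Soderberg: 1/n_f = τ_a/S_se + τ_m/S_sy = 51.789/347 + 115.57/653 = 0.14925 + 0.17699 = 0.32624
n_f = 1/0.32624 = 3.065

3.07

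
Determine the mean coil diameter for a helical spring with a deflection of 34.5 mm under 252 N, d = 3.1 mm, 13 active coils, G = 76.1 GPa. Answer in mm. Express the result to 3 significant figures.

Required rate k = F/δ = 252/34.5 = 7.3043 N/mm
D = (Gd⁴/(8N_a·k))^(1/3) = (76.1×10³·3.1⁴/(8·13·7.3043))^(1/3)
  = (9251.6)^(1/3) = 20.9929 mm

21.0 mm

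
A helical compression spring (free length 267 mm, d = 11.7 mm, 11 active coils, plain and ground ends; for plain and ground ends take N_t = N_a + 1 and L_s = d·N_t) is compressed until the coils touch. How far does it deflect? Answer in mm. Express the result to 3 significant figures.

N_t = 12; L_s = 11.7·12 = 140.4 mm
δ_solid = L₀ − L_s = 267 − 140.4 = 126.6 mm

127 mm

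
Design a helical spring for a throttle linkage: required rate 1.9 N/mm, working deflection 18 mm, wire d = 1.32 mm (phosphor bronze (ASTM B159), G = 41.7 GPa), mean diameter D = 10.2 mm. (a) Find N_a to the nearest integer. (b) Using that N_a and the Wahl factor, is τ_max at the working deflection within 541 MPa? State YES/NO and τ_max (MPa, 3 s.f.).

N_a = Gd⁴/(8D³k) = (41.7×10³)(1.32⁴)/(8·10.2³·1.9) = 7.849 → N_a = 8
Actual rate k = Gd⁴/(8D³·8) = 1.864 N/mm
Working load F = kδ = 1.864·18 = 33.552 N
C = 10.2/1.32 = 7.7273; K_W = (4C−1)/(4C−4)+0.615/C = 1.1911
τ_max = K_W·8FD/(πd³) = 1.1911·378.92 = 451.32 MPa
τ_max ≤ 541 MPa → acceptable

(a) 8 coils; (b) YES, τ_max = 451 MPa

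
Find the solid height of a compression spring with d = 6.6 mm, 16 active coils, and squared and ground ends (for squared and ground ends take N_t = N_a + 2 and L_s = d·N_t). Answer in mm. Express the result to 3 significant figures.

squared and ground ends: N_t = N_a + 2 = 16 + 2 = 18
L_s = d·N_t = 6.6 × 18 = 118.8 mm

119 mm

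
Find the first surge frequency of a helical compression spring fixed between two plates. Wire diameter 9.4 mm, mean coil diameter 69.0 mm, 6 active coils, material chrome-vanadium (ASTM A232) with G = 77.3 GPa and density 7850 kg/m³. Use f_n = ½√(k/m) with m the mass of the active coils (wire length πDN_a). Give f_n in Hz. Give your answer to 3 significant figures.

116 Hz

k = Gd⁴/(8D³N_a) = (77.3×10³)(9.4⁴)/(8·69.0³·6) = 38.274 N/mm = 38274 N/m
Wire length L = πDN_a = π·69.0·6 = 1300.6 mm
m = ρ·(πd²/4)·L = 7850 × 69.398×10⁻⁶ m² × 1.3006 m = 0.70854 kg
f_n = ½√(k/m) = 0.5·√(38274/0.70854) = 0.5·√(54018) = 116.21 Hz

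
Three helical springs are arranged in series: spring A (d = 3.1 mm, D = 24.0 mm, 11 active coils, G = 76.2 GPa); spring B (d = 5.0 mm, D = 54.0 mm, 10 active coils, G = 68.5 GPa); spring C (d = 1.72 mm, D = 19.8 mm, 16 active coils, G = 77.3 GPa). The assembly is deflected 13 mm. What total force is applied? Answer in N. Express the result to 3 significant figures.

6.72 N

k_A = Gd⁴/(8D³N_a) = (76.2×10³)(3.1⁴)/(8·24.0³·11) = 5.7848 N/mm
k_B = Gd⁴/(8D³N_a) = (68.5×10³)(5.0⁴)/(8·54.0³·10) = 3.3986 N/mm
k_C = Gd⁴/(8D³N_a) = (77.3×10³)(1.72⁴)/(8·19.8³·16) = 0.68091 N/mm
Series: 1/k_eq = 1/5.7848 + 1/3.3986 + 1/0.68091 = 1.9357; k_eq = 0.5166 N/mm
F = k_eq·δ = 0.5166·13 = 6.7158 N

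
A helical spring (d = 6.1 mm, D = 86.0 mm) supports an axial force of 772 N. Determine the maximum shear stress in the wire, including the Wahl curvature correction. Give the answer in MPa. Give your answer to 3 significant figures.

820 MPa

Spring index C = D/d = 86.0/6.1 = 14.0984
K_W = (4C−1)/(4C−4) + 0.615/C = 55.393/52.393 + 0.0436 = 1.1009
τ₀ = 8FD/(πd³) = 8·772·86.0/(π·6.1³) = 531136/713.08 = 744.85 MPa
τ_max = K·τ₀ = 1.1009 × 744.85 = 819.99 MPa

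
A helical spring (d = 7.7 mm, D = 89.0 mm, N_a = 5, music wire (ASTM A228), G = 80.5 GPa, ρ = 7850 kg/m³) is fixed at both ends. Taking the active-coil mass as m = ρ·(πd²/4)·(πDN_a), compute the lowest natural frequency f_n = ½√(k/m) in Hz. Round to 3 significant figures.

70.1 Hz

k = Gd⁴/(8D³N_a) = (80.5×10³)(7.7⁴)/(8·89.0³·5) = 10.035 N/mm = 10035 N/m
Wire length L = πDN_a = π·89.0·5 = 1398 mm
m = ρ·(πd²/4)·L = 7850 × 46.566×10⁻⁶ m² × 1.398 m = 0.51104 kg
f_n = ½√(k/m) = 0.5·√(10035/0.51104) = 0.5·√(19637) = 70.066 Hz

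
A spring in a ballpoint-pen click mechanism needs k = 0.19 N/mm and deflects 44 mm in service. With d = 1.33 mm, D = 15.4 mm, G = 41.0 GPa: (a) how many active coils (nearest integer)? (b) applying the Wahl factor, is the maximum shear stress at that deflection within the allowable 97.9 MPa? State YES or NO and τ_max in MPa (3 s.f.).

N_a = Gd⁴/(8D³k) = (41.0×10³)(1.33⁴)/(8·15.4³·0.19) = 23.11 → N_a = 23
Actual rate k = Gd⁴/(8D³·23) = 0.1909 N/mm
Working load F = kδ = 0.1909·44 = 8.3997 N
C = 15.4/1.33 = 11.5789; K_W = (4C−1)/(4C−4)+0.615/C = 1.1240
τ_max = K_W·8FD/(πd³) = 1.1240·140.01 = 157.38 MPa
τ_max > 97.9 MPa → exceeds allowable

(a) 23 coils; (b) NO, τ_max = 157 MPa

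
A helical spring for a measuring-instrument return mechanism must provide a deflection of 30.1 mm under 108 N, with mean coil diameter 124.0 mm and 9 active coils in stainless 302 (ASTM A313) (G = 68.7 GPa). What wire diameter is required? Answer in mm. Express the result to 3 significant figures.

Required rate k = F/δ = 108/30.1 = 3.588 N/mm
d = (8D³N_a·k / G)^(1/4) = (8·124.0³·9·3.588 / (68.7×10³))^0.25
  = (7169.7)^0.25 = 9.2018 mm

9.20 mm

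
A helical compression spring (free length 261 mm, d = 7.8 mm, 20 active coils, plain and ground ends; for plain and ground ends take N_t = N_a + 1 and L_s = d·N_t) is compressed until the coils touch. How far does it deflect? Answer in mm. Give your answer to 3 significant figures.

97.2 mm

N_t = 21; L_s = 7.8·21 = 163.8 mm
δ_solid = L₀ − L_s = 261 − 163.8 = 97.2 mm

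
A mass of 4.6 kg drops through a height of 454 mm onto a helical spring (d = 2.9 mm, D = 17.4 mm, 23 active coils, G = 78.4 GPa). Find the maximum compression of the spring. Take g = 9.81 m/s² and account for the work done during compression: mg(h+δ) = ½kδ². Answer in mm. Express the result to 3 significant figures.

92.9 mm

k = Gd⁴/(8D³N_a) = (78.4×10³)(2.9⁴)/(8·17.4³·23) = 5.7206 N/mm
W = mg = 4.6 × 9.81 = 45.126 N
½kδ² − Wδ − Wh = 0 → δ = (W + √(W² + 2kWh))/k
δ = (45.126 + √(2036.4 + 234399))/5.7206 = (45.126 + 486.25)/5.7206 = 92.887 mm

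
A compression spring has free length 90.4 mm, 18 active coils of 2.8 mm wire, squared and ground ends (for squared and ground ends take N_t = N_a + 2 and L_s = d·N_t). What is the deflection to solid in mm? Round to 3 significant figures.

34.4 mm

N_t = 20; L_s = 2.8·20 = 56 mm
δ_solid = L₀ − L_s = 90.4 − 56 = 34.4 mm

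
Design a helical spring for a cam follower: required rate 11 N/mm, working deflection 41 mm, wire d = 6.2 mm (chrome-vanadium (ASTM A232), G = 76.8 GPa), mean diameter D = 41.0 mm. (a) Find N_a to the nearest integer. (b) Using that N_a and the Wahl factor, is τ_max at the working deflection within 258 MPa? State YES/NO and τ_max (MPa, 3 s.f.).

N_a = Gd⁴/(8D³k) = (76.8×10³)(6.2⁴)/(8·41.0³·11) = 18.71 → N_a = 19
Actual rate k = Gd⁴/(8D³·19) = 10.833 N/mm
Working load F = kδ = 10.833·41 = 444.14 N
C = 41.0/6.2 = 6.6129; K_W = (4C−1)/(4C−4)+0.615/C = 1.2266
τ_max = K_W·8FD/(πd³) = 1.2266·194.57 = 238.66 MPa
τ_max ≤ 258 MPa → acceptable

(a) 19 coils; (b) YES, τ_max = 239 MPa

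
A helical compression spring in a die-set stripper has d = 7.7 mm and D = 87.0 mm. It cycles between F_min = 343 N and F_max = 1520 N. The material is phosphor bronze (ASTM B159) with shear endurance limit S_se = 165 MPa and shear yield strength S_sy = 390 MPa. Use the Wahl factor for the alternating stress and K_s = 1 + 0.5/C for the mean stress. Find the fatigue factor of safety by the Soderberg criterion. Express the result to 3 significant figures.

0.316

C = D/d = 87.0/7.7 = 11.2987; K_W = (4C−1)/(4C−4)+0.615/C = 1.1273; K_s = 1+0.5/C = 1.0443
F_a = (F_max−F_min)/2 = 588.5 N; F_m = (F_max+F_min)/2 = 931.5 N
τ_a = K_W·8F_aD/(πd³) = 1.1273 × 285.58 = 321.93 MPa
τ_m = K_s·8F_mD/(πd³) = 1.0443 × 452.03 = 472.04 MPa
Soderberg: 1/n_f = τ_a/S_se + τ_m/S_sy = 321.93/165 + 472.04/390 = 1.95107 + 1.21035 = 3.1614
n_f = 1/3.1614 = 0.3163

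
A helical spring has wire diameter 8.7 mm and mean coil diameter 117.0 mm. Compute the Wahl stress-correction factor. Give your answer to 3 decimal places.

C = D/d = 117.0/8.7 = 13.4483
K_W = (4C−1)/(4C−4) + 0.615/C = 52.793/49.793 + 0.0457 = 1.1060

1.106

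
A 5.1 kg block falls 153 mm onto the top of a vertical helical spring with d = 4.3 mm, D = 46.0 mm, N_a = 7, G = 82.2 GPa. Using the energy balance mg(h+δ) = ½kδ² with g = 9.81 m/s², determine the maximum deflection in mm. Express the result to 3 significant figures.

65.1 mm

k = Gd⁴/(8D³N_a) = (82.2×10³)(4.3⁴)/(8·46.0³·7) = 5.1557 N/mm
W = mg = 5.1 × 9.81 = 50.031 N
½kδ² − Wδ − Wh = 0 → δ = (W + √(W² + 2kWh))/k
δ = (50.031 + √(2503.1 + 78930.5))/5.1557 = (50.031 + 285.37)/5.1557 = 65.054 mm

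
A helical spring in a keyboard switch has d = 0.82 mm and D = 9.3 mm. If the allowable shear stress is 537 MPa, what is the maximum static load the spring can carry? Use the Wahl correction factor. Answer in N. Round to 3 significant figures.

11.1 N

C = D/d = 9.3/0.82 = 11.3415
K_W = (4C−1)/(4C−4) + 0.615/C = 44.366/41.366 + 0.0542 = 1.1267
τ_max = K·8FD/(πd³) → F_max = τ_allow·πd³/(8DK)
F_max = 537·π·0.82³/(8·9.3·1.1267) = 930.18/83.83 = 11.096 N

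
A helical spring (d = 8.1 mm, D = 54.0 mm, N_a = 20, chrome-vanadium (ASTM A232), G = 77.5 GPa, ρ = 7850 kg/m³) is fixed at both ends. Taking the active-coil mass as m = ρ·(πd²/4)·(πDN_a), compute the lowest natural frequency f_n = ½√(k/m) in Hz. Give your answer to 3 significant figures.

k = Gd⁴/(8D³N_a) = (77.5×10³)(8.1⁴)/(8·54.0³·20) = 13.242 N/mm = 13242 N/m
Wire length L = πDN_a = π·54.0·20 = 3392.9 mm
m = ρ·(πd²/4)·L = 7850 × 51.53×10⁻⁶ m² × 3.3929 m = 1.3725 kg
f_n = ½√(k/m) = 0.5·√(13242/1.3725) = 0.5·√(9648) = 49.112 Hz

49.1 Hz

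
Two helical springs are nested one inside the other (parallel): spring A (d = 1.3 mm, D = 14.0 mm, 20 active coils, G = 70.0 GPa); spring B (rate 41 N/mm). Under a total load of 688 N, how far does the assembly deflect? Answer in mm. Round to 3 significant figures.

k_A = Gd⁴/(8D³N_a) = (70.0×10³)(1.3⁴)/(8·14.0³·20) = 0.45537 N/mm
Parallel: k_eq = 0.45537 + 41 = 41.455 N/mm
δ = F/k_eq = 688/41.455 = 16.596 mm

16.6 mm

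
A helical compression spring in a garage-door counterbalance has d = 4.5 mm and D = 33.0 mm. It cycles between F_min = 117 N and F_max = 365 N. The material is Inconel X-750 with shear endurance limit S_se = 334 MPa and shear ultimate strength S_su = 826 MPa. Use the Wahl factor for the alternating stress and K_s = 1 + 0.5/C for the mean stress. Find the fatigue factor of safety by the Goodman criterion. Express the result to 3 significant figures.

1.43

C = D/d = 33.0/4.5 = 7.3333; K_W = (4C−1)/(4C−4)+0.615/C = 1.2023; K_s = 1+0.5/C = 1.0682
F_a = (F_max−F_min)/2 = 124 N; F_m = (F_max+F_min)/2 = 241 N
τ_a = K_W·8F_aD/(πd³) = 1.2023 × 114.35 = 137.48 MPa
τ_m = K_s·8F_mD/(πd³) = 1.0682 × 222.25 = 237.4 MPa
Goodman: 1/n_f = τ_a/S_se + τ_m/S_su = 137.48/334 + 237.4/826 = 0.41162 + 0.28741 = 0.69903
n_f = 1/0.69903 = 1.431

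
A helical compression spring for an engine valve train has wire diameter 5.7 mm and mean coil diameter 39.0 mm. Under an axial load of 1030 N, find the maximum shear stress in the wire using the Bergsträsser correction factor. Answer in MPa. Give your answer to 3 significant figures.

666 MPa

Spring index C = D/d = 39.0/5.7 = 6.8421
K_B = (4C+2)/(4C−3) = 29.368/24.368 = 1.2052
τ₀ = 8FD/(πd³) = 8·1030·39.0/(π·5.7³) = 321360/581.8 = 552.35 MPa
τ_max = K·τ₀ = 1.2052 × 552.35 = 665.69 MPa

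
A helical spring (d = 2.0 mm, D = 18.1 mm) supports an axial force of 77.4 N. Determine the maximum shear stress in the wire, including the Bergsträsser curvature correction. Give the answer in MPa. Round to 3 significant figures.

513 MPa

Spring index C = D/d = 18.1/2.0 = 9.0500
K_B = (4C+2)/(4C−3) = 38.200/33.200 = 1.1506
τ₀ = 8FD/(πd³) = 8·77.4·18.1/(π·2.0³) = 11207.5/25.133 = 445.93 MPa
τ_max = K·τ₀ = 1.1506 × 445.93 = 513.09 MPa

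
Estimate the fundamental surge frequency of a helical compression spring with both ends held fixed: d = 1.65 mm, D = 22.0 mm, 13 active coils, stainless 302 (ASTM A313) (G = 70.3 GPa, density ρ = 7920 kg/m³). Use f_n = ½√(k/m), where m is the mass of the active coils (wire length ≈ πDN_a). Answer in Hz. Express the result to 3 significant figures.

87.9 Hz

k = Gd⁴/(8D³N_a) = (70.3×10³)(1.65⁴)/(8·22.0³·13) = 0.47053 N/mm = 470.53 N/m
Wire length L = πDN_a = π·22.0·13 = 898.5 mm
m = ρ·(πd²/4)·L = 7920 × 2.1382×10⁻⁶ m² × 0.8985 m = 0.015216 kg
f_n = ½√(k/m) = 0.5·√(470.53/0.015216) = 0.5·√(30924) = 87.926 Hz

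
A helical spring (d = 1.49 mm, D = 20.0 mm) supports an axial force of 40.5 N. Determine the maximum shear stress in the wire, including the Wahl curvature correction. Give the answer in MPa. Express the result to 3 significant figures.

690 MPa

Spring index C = D/d = 20.0/1.49 = 13.4228
K_W = (4C−1)/(4C−4) + 0.615/C = 52.691/49.691 + 0.0458 = 1.1062
τ₀ = 8FD/(πd³) = 8·40.5·20.0/(π·1.49³) = 6480/10.392 = 623.54 MPa
τ_max = K·τ₀ = 1.1062 × 623.54 = 689.76 MPa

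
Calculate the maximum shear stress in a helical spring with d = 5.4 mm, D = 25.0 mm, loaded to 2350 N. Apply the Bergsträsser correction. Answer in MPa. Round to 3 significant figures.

1260 MPa

Spring index C = D/d = 25.0/5.4 = 4.6296
K_B = (4C+2)/(4C−3) = 20.519/15.519 = 1.3222
τ₀ = 8FD/(πd³) = 8·2350·25.0/(π·5.4³) = 470000/494.69 = 950.09 MPa
τ_max = K·τ₀ = 1.3222 × 950.09 = 1256.2 MPa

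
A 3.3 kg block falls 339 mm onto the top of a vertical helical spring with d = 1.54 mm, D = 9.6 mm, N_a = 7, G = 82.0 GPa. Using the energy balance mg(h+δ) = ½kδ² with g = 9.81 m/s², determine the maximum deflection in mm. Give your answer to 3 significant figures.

k = Gd⁴/(8D³N_a) = (82.0×10³)(1.54⁴)/(8·9.6³·7) = 9.3088 N/mm
W = mg = 3.3 × 9.81 = 32.373 N
½kδ² − Wδ − Wh = 0 → δ = (W + √(W² + 2kWh))/k
δ = (32.373 + √(1048 + 204318))/9.3088 = (32.373 + 453.17)/9.3088 = 52.16 mm

52.2 mm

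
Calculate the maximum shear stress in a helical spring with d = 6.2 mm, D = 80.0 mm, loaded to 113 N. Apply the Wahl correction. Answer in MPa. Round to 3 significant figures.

107 MPa

Spring index C = D/d = 80.0/6.2 = 12.9032
K_W = (4C−1)/(4C−4) + 0.615/C = 50.613/47.613 + 0.0477 = 1.1107
τ₀ = 8FD/(πd³) = 8·113·80.0/(π·6.2³) = 72320/748.73 = 96.59 MPa
τ_max = K·τ₀ = 1.1107 × 96.59 = 107.28 MPa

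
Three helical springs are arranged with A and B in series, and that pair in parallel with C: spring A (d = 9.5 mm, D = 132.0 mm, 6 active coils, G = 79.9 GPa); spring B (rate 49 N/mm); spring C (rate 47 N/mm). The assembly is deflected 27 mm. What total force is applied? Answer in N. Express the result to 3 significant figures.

1410 N

k_A = Gd⁴/(8D³N_a) = (79.9×10³)(9.5⁴)/(8·132.0³·6) = 5.8949 N/mm
Springs A,B series: k_AB = 1/(1/5.8949+1/49) = 5.2619 N/mm; parallel with C: k_eq = 5.2619+47 = 52.262 N/mm
F = k_eq·δ = 52.262·27 = 1411.1 N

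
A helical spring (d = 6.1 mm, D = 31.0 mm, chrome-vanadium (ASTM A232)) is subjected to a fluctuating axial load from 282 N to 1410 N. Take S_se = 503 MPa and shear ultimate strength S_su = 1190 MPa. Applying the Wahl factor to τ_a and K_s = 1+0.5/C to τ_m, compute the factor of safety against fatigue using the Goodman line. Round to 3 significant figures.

1.28

C = D/d = 31.0/6.1 = 5.0820; K_W = (4C−1)/(4C−4)+0.615/C = 1.3048; K_s = 1+0.5/C = 1.0984
F_a = (F_max−F_min)/2 = 564 N; F_m = (F_max+F_min)/2 = 846 N
τ_a = K_W·8F_aD/(πd³) = 1.3048 × 196.15 = 255.93 MPa
τ_m = K_s·8F_mD/(πd³) = 1.0984 × 294.23 = 323.18 MPa
Goodman: 1/n_f = τ_a/S_se + τ_m/S_su = 255.93/503 + 323.18/1190 = 0.50880 + 0.27158 = 0.78038
n_f = 1/0.78038 = 1.281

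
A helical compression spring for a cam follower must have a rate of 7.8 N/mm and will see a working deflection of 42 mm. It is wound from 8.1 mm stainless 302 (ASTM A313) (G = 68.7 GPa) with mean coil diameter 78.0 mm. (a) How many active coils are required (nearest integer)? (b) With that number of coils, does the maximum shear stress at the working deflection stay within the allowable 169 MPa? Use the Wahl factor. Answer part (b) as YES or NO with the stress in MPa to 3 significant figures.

N_a = Gd⁴/(8D³k) = (68.7×10³)(8.1⁴)/(8·78.0³·7.8) = 9.987 → N_a = 10
Actual rate k = Gd⁴/(8D³·10) = 7.7897 N/mm
Working load F = kδ = 7.7897·42 = 327.17 N
C = 78.0/8.1 = 9.6296; K_W = (4C−1)/(4C−4)+0.615/C = 1.1508
τ_max = K_W·8FD/(πd³) = 1.1508·122.28 = 140.72 MPa
τ_max ≤ 169 MPa → acceptable

(a) 10 coils; (b) YES, τ_max = 141 MPa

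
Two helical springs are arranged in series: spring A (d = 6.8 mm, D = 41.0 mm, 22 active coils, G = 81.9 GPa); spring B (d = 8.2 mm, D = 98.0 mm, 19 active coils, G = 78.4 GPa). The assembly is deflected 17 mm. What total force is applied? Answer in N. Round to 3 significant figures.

36.0 N

k_A = Gd⁴/(8D³N_a) = (81.9×10³)(6.8⁴)/(8·41.0³·22) = 14.436 N/mm
k_B = Gd⁴/(8D³N_a) = (78.4×10³)(8.2⁴)/(8·98.0³·19) = 2.4777 N/mm
Series: 1/k_eq = 1/14.436 + 1/2.4777 = 0.47287; k_eq = 2.1147 N/mm
F = k_eq·δ = 2.1147·17 = 35.951 N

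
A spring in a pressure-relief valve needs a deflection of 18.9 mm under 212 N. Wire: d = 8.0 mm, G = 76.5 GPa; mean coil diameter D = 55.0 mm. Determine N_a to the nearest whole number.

Required rate k = F/δ = 212/18.9 = 11.217 N/mm
N_a = Gd⁴/(8D³k) = (76.5×10³ × 8.0⁴)/(8 × 55.0³ × 11.217)
    = 3.13344e+08 / 1.49297e+07 = 20.99 → 21 coils

21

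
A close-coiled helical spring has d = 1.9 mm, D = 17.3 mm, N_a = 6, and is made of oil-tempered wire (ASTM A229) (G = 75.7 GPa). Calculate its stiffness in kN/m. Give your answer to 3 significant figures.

3.97 kN/m

k = Gd⁴/(8D³N_a) = (75.7×10³ × 1.9⁴) / (8 × 17.3³ × 6)
  = 986530 / 248530 = 3.9695 N/mm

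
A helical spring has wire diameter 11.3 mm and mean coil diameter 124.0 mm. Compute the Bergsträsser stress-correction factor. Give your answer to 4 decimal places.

C = D/d = 124.0/11.3 = 10.9735
K_B = (4C+2)/(4C−3) = 45.894/40.894 = 1.1223

1.1223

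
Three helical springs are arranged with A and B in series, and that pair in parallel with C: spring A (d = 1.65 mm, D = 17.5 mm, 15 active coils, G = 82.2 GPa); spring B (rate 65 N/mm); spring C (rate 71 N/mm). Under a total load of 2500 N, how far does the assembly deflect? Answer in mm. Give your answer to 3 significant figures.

34.8 mm

k_A = Gd⁴/(8D³N_a) = (82.2×10³)(1.65⁴)/(8·17.5³·15) = 0.94735 N/mm
Springs A,B series: k_AB = 1/(1/0.94735+1/65) = 0.93374 N/mm; parallel with C: k_eq = 0.93374+71 = 71.934 N/mm
δ = F/k_eq = 2500/71.934 = 34.754 mm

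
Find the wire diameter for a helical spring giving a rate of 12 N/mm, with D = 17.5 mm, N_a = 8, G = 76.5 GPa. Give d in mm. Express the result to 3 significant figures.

d = (8D³N_a·k / G)^(1/4) = (8·17.5³·8·12 / (76.5×10³))^0.25
  = (53.804)^0.25 = 2.7083 mm

2.71 mm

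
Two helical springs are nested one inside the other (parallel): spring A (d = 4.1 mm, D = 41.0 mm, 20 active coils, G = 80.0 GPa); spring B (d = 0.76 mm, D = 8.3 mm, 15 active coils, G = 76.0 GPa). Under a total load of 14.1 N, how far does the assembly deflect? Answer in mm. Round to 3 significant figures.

5.83 mm

k_A = Gd⁴/(8D³N_a) = (80.0×10³)(4.1⁴)/(8·41.0³·20) = 2.05 N/mm
k_B = Gd⁴/(8D³N_a) = (76.0×10³)(0.76⁴)/(8·8.3³·15) = 0.36953 N/mm
Parallel: k_eq = 2.05 + 0.36953 = 2.4195 N/mm
δ = F/k_eq = 14.1/2.4195 = 5.8276 mm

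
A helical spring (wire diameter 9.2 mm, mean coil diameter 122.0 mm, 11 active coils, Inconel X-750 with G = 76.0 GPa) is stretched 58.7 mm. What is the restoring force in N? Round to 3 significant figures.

200 N

k = Gd⁴/(8D³N_a) = (76.0×10³)(9.2⁴)/(8·122.0³·11) = 3.4072 N/mm
F = k·δ = 3.4072 × 58.7 = 200 N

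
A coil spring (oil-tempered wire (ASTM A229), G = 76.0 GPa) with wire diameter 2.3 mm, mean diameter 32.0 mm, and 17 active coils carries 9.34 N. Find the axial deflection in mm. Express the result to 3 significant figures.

k = Gd⁴/(8D³N_a) = (76.0×10³)(2.3⁴)/(8·32.0³·17) = 0.47724 N/mm
δ = F/k = 9.34 / 0.47724 = 19.571 mm

19.6 mm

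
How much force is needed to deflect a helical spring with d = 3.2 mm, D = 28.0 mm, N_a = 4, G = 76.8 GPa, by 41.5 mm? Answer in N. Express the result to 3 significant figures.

k = Gd⁴/(8D³N_a) = (76.8×10³)(3.2⁴)/(8·28.0³·4) = 11.464 N/mm
F = k·δ = 11.464 × 41.5 = 475.76 N

476 N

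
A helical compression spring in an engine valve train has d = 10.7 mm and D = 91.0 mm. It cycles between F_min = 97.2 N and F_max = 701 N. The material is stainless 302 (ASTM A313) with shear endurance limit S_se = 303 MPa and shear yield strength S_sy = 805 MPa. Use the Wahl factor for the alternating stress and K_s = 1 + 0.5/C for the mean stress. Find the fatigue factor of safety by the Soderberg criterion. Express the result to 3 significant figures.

C = D/d = 91.0/10.7 = 8.5047; K_W = (4C−1)/(4C−4)+0.615/C = 1.1723; K_s = 1+0.5/C = 1.0588
F_a = (F_max−F_min)/2 = 301.9 N; F_m = (F_max+F_min)/2 = 399.1 N
τ_a = K_W·8F_aD/(πd³) = 1.1723 × 57.108 = 66.944 MPa
τ_m = K_s·8F_mD/(πd³) = 1.0588 × 75.494 = 79.932 MPa
Soderberg: 1/n_f = τ_a/S_se + τ_m/S_sy = 66.944/303 + 79.932/805 = 0.22094 + 0.09929 = 0.32023
n_f = 1/0.32023 = 3.123

3.12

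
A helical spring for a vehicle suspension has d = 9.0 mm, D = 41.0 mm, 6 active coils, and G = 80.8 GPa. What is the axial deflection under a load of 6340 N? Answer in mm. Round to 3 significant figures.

39.6 mm

k = Gd⁴/(8D³N_a) = (80.8×10³)(9.0⁴)/(8·41.0³·6) = 160.25 N/mm
δ = F/k = 6340 / 160.25 = 39.564 mm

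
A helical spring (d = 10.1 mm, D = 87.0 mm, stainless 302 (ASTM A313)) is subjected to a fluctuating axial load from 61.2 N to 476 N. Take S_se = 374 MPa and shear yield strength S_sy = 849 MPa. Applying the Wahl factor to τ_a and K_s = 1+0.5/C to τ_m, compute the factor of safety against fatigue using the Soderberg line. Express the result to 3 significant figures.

C = D/d = 87.0/10.1 = 8.6139; K_W = (4C−1)/(4C−4)+0.615/C = 1.1699; K_s = 1+0.5/C = 1.0580
F_a = (F_max−F_min)/2 = 207.4 N; F_m = (F_max+F_min)/2 = 268.6 N
τ_a = K_W·8F_aD/(πd³) = 1.1699 × 44.597 = 52.174 MPa
τ_m = K_s·8F_mD/(πd³) = 1.0580 × 57.757 = 61.109 MPa
Soderberg: 1/n_f = τ_a/S_se + τ_m/S_sy = 52.174/374 + 61.109/849 = 0.13950 + 0.07198 = 0.21148
n_f = 1/0.21148 = 4.729

4.73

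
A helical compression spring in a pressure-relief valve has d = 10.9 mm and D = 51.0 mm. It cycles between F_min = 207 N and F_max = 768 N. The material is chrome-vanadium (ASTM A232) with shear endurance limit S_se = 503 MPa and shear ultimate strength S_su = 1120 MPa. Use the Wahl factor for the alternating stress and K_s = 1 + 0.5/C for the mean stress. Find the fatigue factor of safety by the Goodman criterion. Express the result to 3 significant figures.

8.13

C = D/d = 51.0/10.9 = 4.6789; K_W = (4C−1)/(4C−4)+0.615/C = 1.3353; K_s = 1+0.5/C = 1.1069
F_a = (F_max−F_min)/2 = 280.5 N; F_m = (F_max+F_min)/2 = 487.5 N
τ_a = K_W·8F_aD/(πd³) = 1.3353 × 28.13 = 37.562 MPa
τ_m = K_s·8F_mD/(πd³) = 1.1069 × 48.888 = 54.113 MPa
Goodman: 1/n_f = τ_a/S_se + τ_m/S_su = 37.562/503 + 54.113/1120 = 0.07468 + 0.04831 = 0.12299
n_f = 1/0.12299 = 8.131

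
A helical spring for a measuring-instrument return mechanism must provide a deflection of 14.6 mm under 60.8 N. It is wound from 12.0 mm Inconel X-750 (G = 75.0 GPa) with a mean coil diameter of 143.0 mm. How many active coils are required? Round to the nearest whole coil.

16

Required rate k = F/δ = 60.8/14.6 = 4.1644 N/mm
N_a = Gd⁴/(8D³k) = (75.0×10³ × 12.0⁴)/(8 × 143.0³ × 4.1644)
    = 1.5552e+09 / 9.74202e+07 = 15.96 → 16 coils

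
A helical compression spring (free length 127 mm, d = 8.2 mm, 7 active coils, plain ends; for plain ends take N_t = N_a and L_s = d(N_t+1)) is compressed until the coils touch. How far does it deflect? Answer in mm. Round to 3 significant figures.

61.4 mm

N_t = 7; L_s = 8.2·8 = 65.6 mm
δ_solid = L₀ − L_s = 127 − 65.6 = 61.4 mm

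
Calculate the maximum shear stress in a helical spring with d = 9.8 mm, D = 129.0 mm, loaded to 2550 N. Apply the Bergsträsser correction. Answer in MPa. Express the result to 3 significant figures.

Spring index C = D/d = 129.0/9.8 = 13.1633
K_B = (4C+2)/(4C−3) = 54.653/49.653 = 1.1007
τ₀ = 8FD/(πd³) = 8·2550·129.0/(π·9.8³) = 2.6316e+06/2956.8 = 890 MPa
τ_max = K·τ₀ = 1.1007 × 890 = 979.63 MPa

980 MPa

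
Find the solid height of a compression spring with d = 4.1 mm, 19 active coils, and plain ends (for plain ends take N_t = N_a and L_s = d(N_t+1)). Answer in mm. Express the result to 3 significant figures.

82.0 mm

plain ends: N_t = N_a = 19
L_s = d·(N_t+1) = 4.1 × 20 = 82 mm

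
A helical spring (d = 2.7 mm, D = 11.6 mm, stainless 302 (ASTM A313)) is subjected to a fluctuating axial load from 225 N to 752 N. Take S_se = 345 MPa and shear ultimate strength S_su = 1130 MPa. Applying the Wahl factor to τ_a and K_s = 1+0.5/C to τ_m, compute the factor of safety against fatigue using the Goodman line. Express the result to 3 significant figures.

0.436

C = D/d = 11.6/2.7 = 4.2963; K_W = (4C−1)/(4C−4)+0.615/C = 1.3707; K_s = 1+0.5/C = 1.1164
F_a = (F_max−F_min)/2 = 263.5 N; F_m = (F_max+F_min)/2 = 488.5 N
τ_a = K_W·8F_aD/(πd³) = 1.3707 × 395.45 = 542.03 MPa
τ_m = K_s·8F_mD/(πd³) = 1.1164 × 733.11 = 818.43 MPa
Goodman: 1/n_f = τ_a/S_se + τ_m/S_su = 542.03/345 + 818.43/1130 = 1.57110 + 0.72428 = 2.2954
n_f = 1/2.2954 = 0.4357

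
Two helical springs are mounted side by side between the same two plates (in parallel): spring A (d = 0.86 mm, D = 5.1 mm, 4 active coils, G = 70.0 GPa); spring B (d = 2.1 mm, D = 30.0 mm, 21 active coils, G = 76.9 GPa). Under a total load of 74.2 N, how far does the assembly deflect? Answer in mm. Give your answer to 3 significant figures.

7.94 mm

k_A = Gd⁴/(8D³N_a) = (70.0×10³)(0.86⁴)/(8·5.1³·4) = 9.0205 N/mm
k_B = Gd⁴/(8D³N_a) = (76.9×10³)(2.1⁴)/(8·30.0³·21) = 0.32971 N/mm
Parallel: k_eq = 9.0205 + 0.32971 = 9.3502 N/mm
δ = F/k_eq = 74.2/9.3502 = 7.9356 mm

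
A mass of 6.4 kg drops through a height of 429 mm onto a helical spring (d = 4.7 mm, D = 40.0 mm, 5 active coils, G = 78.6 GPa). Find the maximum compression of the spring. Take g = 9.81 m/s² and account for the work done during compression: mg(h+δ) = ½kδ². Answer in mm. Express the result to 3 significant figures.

k = Gd⁴/(8D³N_a) = (78.6×10³)(4.7⁴)/(8·40.0³·5) = 14.982 N/mm
W = mg = 6.4 × 9.81 = 62.784 N
½kδ² − Wδ − Wh = 0 → δ = (W + √(W² + 2kWh))/k
δ = (62.784 + √(3941.8 + 807068))/14.982 = (62.784 + 900.56)/14.982 = 64.3 mm

64.3 mm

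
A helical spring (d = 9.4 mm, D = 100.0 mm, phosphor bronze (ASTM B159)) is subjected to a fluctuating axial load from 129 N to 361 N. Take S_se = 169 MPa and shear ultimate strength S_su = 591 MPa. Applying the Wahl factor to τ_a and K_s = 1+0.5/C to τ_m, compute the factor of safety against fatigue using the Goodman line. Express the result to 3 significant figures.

C = D/d = 100.0/9.4 = 10.6383; K_W = (4C−1)/(4C−4)+0.615/C = 1.1356; K_s = 1+0.5/C = 1.0470
F_a = (F_max−F_min)/2 = 116 N; F_m = (F_max+F_min)/2 = 245 N
τ_a = K_W·8F_aD/(πd³) = 1.1356 × 35.564 = 40.388 MPa
τ_m = K_s·8F_mD/(πd³) = 1.0470 × 75.114 = 78.645 MPa
Goodman: 1/n_f = τ_a/S_se + τ_m/S_su = 40.388/169 + 78.645/591 = 0.23898 + 0.13307 = 0.37205
n_f = 1/0.37205 = 2.688

2.69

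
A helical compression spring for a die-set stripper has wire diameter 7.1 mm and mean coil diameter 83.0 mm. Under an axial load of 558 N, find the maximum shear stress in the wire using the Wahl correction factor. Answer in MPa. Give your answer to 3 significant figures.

370 MPa

Spring index C = D/d = 83.0/7.1 = 11.6901
K_W = (4C−1)/(4C−4) + 0.615/C = 45.761/42.761 + 0.0526 = 1.1228
τ₀ = 8FD/(πd³) = 8·558·83.0/(π·7.1³) = 370512/1124.4 = 329.52 MPa
τ_max = K·τ₀ = 1.1228 × 329.52 = 369.97 MPa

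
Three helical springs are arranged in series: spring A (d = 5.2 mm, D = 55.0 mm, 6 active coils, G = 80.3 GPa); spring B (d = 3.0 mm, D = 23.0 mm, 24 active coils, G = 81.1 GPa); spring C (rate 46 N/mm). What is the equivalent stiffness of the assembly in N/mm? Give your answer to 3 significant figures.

k_A = Gd⁴/(8D³N_a) = (80.3×10³)(5.2⁴)/(8·55.0³·6) = 7.3519 N/mm
k_B = Gd⁴/(8D³N_a) = (81.1×10³)(3.0⁴)/(8·23.0³·24) = 2.812 N/mm
Series: 1/k_eq = 1/7.3519 + 1/2.812 + 1/46 = 0.51337; k_eq = 1.9479 N/mm

1.95 N/mm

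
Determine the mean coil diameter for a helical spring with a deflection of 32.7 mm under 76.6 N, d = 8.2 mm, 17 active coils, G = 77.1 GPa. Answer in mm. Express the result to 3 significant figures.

103 mm

Required rate k = F/δ = 76.6/32.7 = 2.3425 N/mm
D = (Gd⁴/(8N_a·k))^(1/3) = (77.1×10³·8.2⁴/(8·17·2.3425))^(1/3)
  = (1.09418e+06)^(1/3) = 103.0457 mm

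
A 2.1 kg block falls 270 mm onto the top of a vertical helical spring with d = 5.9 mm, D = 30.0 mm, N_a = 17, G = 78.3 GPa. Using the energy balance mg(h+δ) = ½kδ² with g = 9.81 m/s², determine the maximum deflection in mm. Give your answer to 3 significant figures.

21.6 mm

k = Gd⁴/(8D³N_a) = (78.3×10³)(5.9⁴)/(8·30.0³·17) = 25.838 N/mm
W = mg = 2.1 × 9.81 = 20.601 N
½kδ² − Wδ − Wh = 0 → δ = (W + √(W² + 2kWh))/k
δ = (20.601 + √(424.4 + 287441))/25.838 = (20.601 + 536.53)/25.838 = 21.562 mm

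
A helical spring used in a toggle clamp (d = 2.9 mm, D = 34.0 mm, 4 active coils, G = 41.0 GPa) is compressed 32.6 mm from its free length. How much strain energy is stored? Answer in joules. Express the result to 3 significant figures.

k = Gd⁴/(8D³N_a) = (41.0×10³)(2.9⁴)/(8·34.0³·4) = 2.3056 N/mm
U = ½kδ² = 0.5 × 2.3056 × 32.6² = 1225.2 N·mm = 1.2252 J

1.23 J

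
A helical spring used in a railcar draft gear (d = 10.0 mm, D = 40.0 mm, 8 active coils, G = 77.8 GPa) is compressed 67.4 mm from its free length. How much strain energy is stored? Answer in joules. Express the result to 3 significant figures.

k = Gd⁴/(8D³N_a) = (77.8×10³)(10.0⁴)/(8·40.0³·8) = 189.94 N/mm
U = ½kδ² = 0.5 × 189.94 × 67.4² = 4.3143e+05 N·mm = 431.43 J

431 J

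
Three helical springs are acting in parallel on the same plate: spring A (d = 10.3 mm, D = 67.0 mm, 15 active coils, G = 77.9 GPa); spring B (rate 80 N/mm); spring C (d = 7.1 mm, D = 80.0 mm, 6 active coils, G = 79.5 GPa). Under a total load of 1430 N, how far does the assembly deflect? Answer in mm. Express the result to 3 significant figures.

k_A = Gd⁴/(8D³N_a) = (77.9×10³)(10.3⁴)/(8·67.0³·15) = 24.293 N/mm
k_C = Gd⁴/(8D³N_a) = (79.5×10³)(7.1⁴)/(8·80.0³·6) = 8.2203 N/mm
Parallel: k_eq = 24.293 + 80 + 8.2203 = 112.51 N/mm
δ = F/k_eq = 1430/112.51 = 12.71 mm

12.7 mm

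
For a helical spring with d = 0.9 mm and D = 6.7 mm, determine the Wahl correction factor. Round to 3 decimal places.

C = D/d = 6.7/0.9 = 7.4444
K_W = (4C−1)/(4C−4) + 0.615/C = 28.778/25.778 + 0.0826 = 1.1990

1.199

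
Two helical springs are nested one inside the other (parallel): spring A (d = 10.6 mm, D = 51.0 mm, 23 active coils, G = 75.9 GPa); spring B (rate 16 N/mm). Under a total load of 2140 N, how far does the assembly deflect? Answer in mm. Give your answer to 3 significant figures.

k_A = Gd⁴/(8D³N_a) = (75.9×10³)(10.6⁴)/(8·51.0³·23) = 39.259 N/mm
Parallel: k_eq = 39.259 + 16 = 55.259 N/mm
δ = F/k_eq = 2140/55.259 = 38.727 mm

38.7 mm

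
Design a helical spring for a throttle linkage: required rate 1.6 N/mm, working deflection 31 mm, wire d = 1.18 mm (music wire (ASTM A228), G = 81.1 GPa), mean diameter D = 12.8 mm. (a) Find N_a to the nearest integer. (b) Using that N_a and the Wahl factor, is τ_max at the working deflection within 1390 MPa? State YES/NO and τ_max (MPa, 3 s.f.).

(a) 6 coils; (b) YES, τ_max = 1090 MPa

N_a = Gd⁴/(8D³k) = (81.1×10³)(1.18⁴)/(8·12.8³·1.6) = 5.857 → N_a = 6
Actual rate k = Gd⁴/(8D³·6) = 1.562 N/mm
Working load F = kδ = 1.562·31 = 48.422 N
C = 12.8/1.18 = 10.8475; K_W = (4C−1)/(4C−4)+0.615/C = 1.1329
τ_max = K_W·8FD/(πd³) = 1.1329·960.6 = 1088.2 MPa
τ_max ≤ 1390 MPa → acceptable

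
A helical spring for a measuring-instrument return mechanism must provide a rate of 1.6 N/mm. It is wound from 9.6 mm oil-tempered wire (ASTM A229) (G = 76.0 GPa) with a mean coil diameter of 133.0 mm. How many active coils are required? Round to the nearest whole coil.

N_a = Gd⁴/(8D³k) = (76.0×10³ × 9.6⁴)/(8 × 133.0³ × 1.6)
    = 6.45503e+08 / 3.01138e+07 = 21.44 → 21 coils

21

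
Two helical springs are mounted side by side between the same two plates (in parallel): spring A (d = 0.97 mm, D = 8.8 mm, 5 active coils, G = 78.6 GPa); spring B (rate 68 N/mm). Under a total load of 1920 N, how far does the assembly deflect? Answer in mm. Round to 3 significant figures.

k_A = Gd⁴/(8D³N_a) = (78.6×10³)(0.97⁴)/(8·8.8³·5) = 2.5527 N/mm
Parallel: k_eq = 2.5527 + 68 = 70.553 N/mm
δ = F/k_eq = 1920/70.553 = 27.214 mm

27.2 mm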